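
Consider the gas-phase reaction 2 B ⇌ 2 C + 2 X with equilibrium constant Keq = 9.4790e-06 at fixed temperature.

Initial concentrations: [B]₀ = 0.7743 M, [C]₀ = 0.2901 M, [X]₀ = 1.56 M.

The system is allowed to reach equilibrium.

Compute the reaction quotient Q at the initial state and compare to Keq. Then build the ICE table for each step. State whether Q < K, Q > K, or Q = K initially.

Q₀ = 0.3416; Q > K (proceeds reverse)

Q₀ = 0.3416 vs Keq = 9.4790e-06 ⇒ Q>K, reverse
Step 1:
                  B         C         X
  init       0.7743    0.2901      1.56
  Δ          0.2875   -0.2875   -0.2875
  eq          1.062  0.002569     1.272
  solve Keq expr → x = -0.1438; check Q = 9.4790e-06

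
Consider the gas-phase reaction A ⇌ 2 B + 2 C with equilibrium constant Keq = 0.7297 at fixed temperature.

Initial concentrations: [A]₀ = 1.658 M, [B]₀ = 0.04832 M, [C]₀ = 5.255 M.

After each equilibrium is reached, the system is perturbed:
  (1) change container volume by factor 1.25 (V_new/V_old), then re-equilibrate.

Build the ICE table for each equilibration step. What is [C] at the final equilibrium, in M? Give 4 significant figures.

[C]_eq = 4.382 M

Q₀ = 0.03889 vs Keq = 0.7297 ⇒ Q<K, forward
Step 1:
                  A         B         C
  init        1.658   0.04832     5.255
  Δ        -0.07525    0.1505    0.1505
  eq          1.583    0.1988     5.405
  solve Keq expr → x = 0.07525; check Q = 0.7297
Then change container volume by factor 1.25 (V_new/V_old).
Step 2:
                  A         B         C
  init        1.266     0.159     4.324
  Δ        -0.02889   0.05778   0.05778
  eq          1.237    0.2168     4.382
  solve Keq expr → x = 0.02889; check Q = 0.7297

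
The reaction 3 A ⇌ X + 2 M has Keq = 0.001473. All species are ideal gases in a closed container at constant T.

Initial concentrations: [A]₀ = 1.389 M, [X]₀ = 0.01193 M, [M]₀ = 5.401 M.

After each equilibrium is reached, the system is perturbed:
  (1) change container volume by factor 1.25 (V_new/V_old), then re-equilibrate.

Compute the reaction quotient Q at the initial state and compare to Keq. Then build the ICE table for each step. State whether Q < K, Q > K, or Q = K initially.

Q₀ = 0.1299; Q > K (proceeds reverse)

Q₀ = 0.1299 vs Keq = 0.001473 ⇒ Q>K, reverse
Step 1:
                  A         X         M
  I           1.389   0.01193     5.401
  C         0.03535  -0.01178  -0.02357
  E           1.424 1.4720e-04     5.377
  solve Keq expr → x = -0.01178; check Q = 0.001473
Then change container volume by factor 1.25 (V_new/V_old).
Step 2:
                  A         X         M
  I           1.139 1.1776e-04     4.302
  C               0         0         0
  E           1.139 1.1776e-04     4.302
  solve Keq expr → x = 0; check Q = 0.001473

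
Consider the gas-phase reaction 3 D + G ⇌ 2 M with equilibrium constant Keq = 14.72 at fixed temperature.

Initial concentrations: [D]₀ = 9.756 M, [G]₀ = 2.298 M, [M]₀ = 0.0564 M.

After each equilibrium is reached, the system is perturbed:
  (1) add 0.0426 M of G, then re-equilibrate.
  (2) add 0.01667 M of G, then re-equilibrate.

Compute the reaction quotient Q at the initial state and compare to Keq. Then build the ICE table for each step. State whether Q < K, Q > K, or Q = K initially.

Q₀ = 1.4907e-06; Q < K (proceeds forward)

Q₀ = 1.4907e-06 vs Keq = 14.72 ⇒ Q<K, forward
Step 1:
                   D          G          M
  init         9.756      2.298     0.0564
  Δ            -6.74     -2.247      4.493
  eq           3.016    0.05127       4.55
  solve Keq expr → x = 2.247; check Q = 14.72
Then add 0.0426 M of G.
Step 2:
                   D          G          M
  init         3.016    0.09387       4.55
  Δ          -0.1052   -0.03507    0.07013
  eq           2.911    0.05881       4.62
  solve Keq expr → x = 0.03507; check Q = 14.72
Then add 0.01667 M of G.
Step 3:
                   D          G          M
  init         2.911    0.07548       4.62
  Δ         -0.04032   -0.01344    0.02688
  eq            2.87    0.06203      4.647
  solve Keq expr → x = 0.01344; check Q = 14.72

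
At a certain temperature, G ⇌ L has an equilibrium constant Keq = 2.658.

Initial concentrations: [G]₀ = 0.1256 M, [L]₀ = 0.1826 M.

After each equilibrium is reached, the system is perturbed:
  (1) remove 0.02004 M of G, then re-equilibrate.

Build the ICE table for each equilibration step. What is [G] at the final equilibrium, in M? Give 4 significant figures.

[G]_eq = 0.07878 M

Q₀ = 1.454 vs Keq = 2.658 ⇒ Q<K, forward
Step 1:
                   G          L
  init        0.1256     0.1826
  Δ         -0.04135    0.04135
  eq         0.08425     0.2239
  solve Keq expr → x = 0.04135; check Q = 2.658
Then remove 0.02004 M of G.
Step 2:
                   G          L
  init       0.06421     0.2239
  Δ          0.01456   -0.01456
  eq         0.07878     0.2094
  solve Keq expr → x = -0.01456; check Q = 2.658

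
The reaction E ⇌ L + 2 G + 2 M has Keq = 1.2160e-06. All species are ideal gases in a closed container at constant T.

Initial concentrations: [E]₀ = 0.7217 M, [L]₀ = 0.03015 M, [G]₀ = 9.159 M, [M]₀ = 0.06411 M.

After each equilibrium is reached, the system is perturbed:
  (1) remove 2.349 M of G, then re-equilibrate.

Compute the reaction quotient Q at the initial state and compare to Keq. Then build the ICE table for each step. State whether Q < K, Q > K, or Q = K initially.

Q₀ = 0.0144 vs Keq = 1.2160e-06 ⇒ Q>K, reverse
Step 1:
                    E           L           G           M
  Initial      0.7217     0.03015       9.159     0.06411
  Change      0.02967    -0.02967    -0.05933    -0.05933
  Equil        0.7514  4.8352e-04         9.1    0.004777
  solve Keq expr → x = -0.02967; check Q = 1.2160e-06
Then remove 2.349 M of G.
Step 2:
                    E           L           G           M
  Initial      0.7514  4.8352e-04       6.751    0.004777
  Change  -2.4103e-04  2.4103e-04  4.8206e-04  4.8206e-04
  Equil        0.7511  7.2455e-04       6.751    0.005259
  solve Keq expr → x = 2.4103e-04; check Q = 1.2160e-06

Q₀ = 0.0144; Q > K (proceeds reverse)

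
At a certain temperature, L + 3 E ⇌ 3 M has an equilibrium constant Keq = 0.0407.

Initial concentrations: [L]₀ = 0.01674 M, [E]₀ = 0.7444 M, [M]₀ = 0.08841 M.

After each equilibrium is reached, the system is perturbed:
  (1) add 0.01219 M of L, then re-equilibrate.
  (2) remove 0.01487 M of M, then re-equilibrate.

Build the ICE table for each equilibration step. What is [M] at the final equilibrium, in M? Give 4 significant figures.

Q₀ = 0.1001 vs Keq = 0.0407 ⇒ Q>K, reverse
Step 1:
                  L         E         M
  Initial   0.01674    0.7444   0.08841
  Change   0.005115   0.01534  -0.01534
  Equil     0.02185    0.7597   0.07307
  solve Keq expr → x = -0.005115; check Q = 0.0407
Then add 0.01219 M of L.
Step 2:
                  L         E         M
  Initial   0.03404    0.7597   0.07307
  Change  -0.002785 -0.008354  0.008354
  Equil     0.03126    0.7514   0.08142
  solve Keq expr → x = 0.002785; check Q = 0.0407
Then remove 0.01487 M of M.
Step 3:
                  L         E         M
  Initial   0.03126    0.7514   0.06655
  Change  -0.003528  -0.01058   0.01058
  Equil     0.02773    0.7408   0.07713
  solve Keq expr → x = 0.003528; check Q = 0.0407

[M]_eq = 0.07713 M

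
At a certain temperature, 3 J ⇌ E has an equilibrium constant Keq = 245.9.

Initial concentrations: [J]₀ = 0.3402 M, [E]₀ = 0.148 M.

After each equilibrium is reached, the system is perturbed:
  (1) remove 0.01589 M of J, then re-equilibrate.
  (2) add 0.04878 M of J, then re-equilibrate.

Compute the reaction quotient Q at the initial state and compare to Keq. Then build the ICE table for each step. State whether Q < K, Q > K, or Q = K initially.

Q₀ = 3.759; Q < K (proceeds forward)

Q₀ = 3.759 vs Keq = 245.9 ⇒ Q<K, forward
Step 1:
                  J         E
  init       0.3402     0.148
  Δ         -0.2426   0.08086
  eq        0.09763    0.2289
  solve Keq expr → x = 0.08086; check Q = 245.9
Then remove 0.01589 M of J.
Step 2:
                  J         E
  init      0.08174    0.2289
  Δ         0.01517 -0.005055
  eq        0.09691    0.2238
  solve Keq expr → x = -0.005055; check Q = 245.9
Then add 0.04878 M of J.
Step 3:
                  J         E
  init       0.1457    0.2238
  Δ        -0.04659   0.01553
  eq         0.0991    0.2393
  solve Keq expr → x = 0.01553; check Q = 245.9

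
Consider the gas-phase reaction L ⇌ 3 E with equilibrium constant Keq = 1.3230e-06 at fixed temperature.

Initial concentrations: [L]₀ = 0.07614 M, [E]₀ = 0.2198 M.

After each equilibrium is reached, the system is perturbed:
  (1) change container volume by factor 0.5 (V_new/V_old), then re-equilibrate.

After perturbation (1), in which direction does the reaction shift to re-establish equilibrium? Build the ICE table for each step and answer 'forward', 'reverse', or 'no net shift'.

Q₀ = 0.1395 vs Keq = 1.3230e-06 ⇒ Q>K, reverse
Step 1:
                  L         E
  Initial   0.07614    0.2198
  Change    0.07133    -0.214
  Equil      0.1475    0.0058
  solve Keq expr → x = -0.07133; check Q = 1.3230e-06
Then change container volume by factor 0.5 (V_new/V_old).
Step 2:
                  L         E
  Initial    0.2949    0.0116
  Change   0.001427 -0.004281
  Equil      0.2964  0.007319
  solve Keq expr → x = -0.001427; check Q = 1.3230e-06

Direction: reverse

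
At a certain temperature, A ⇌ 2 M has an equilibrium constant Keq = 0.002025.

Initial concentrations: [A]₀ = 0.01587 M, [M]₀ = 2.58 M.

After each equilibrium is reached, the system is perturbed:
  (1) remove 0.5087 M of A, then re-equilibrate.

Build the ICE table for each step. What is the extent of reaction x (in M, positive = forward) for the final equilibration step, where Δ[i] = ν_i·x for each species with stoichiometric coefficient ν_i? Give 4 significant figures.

Q₀ = 419.4 vs Keq = 0.002025 ⇒ Q>K, reverse
Step 1:
                    A           M
  I           0.01587        2.58
  C             1.265      -2.529
  E              1.28     0.05092
  solve Keq expr → x = -1.265; check Q = 0.002025
Then remove 0.5087 M of A.
Step 2:
                    A           M
  I            0.7717     0.05092
  C          0.005622    -0.01124
  E            0.7773     0.03967
  solve Keq expr → x = -0.005622; check Q = 0.002025

x = -0.005622 M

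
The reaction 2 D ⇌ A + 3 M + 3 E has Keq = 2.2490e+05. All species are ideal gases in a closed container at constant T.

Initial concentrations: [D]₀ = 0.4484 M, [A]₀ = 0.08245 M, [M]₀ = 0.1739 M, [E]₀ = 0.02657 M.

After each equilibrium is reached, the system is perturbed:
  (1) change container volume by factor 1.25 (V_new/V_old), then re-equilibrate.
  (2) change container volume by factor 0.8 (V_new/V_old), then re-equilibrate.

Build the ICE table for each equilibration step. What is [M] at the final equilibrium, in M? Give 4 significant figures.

Q₀ = 4.0451e-08 vs Keq = 2.2490e+05 ⇒ Q<K, forward
Step 1:
                   D          A          M          E
  I           0.4484    0.08245     0.1739    0.02657
  C          -0.4479     0.2239     0.6718     0.6718
  E       5.2979e-04     0.3064     0.8457     0.6984
  solve Keq expr → x = 0.2239; check Q = 2.2490e+05
Then change container volume by factor 1.25 (V_new/V_old).
Step 2:
                   D          A          M          E
  I       4.2383e-04     0.2451     0.6766     0.5587
  C       -1.8085e-04 9.0424e-05 2.7127e-04 2.7127e-04
  E       2.4298e-04     0.2452     0.6768      0.559
  solve Keq expr → x = 9.0424e-05; check Q = 2.2490e+05
Then change container volume by factor 0.8 (V_new/V_old).
Step 3:
                   D          A          M          E
  I       3.0373e-04     0.3065      0.846     0.6987
  C       2.2606e-04 -1.1303e-04 -3.3909e-04 -3.3909e-04
  E       5.2979e-04     0.3064     0.8457     0.6984
  solve Keq expr → x = -1.1303e-04; check Q = 2.2490e+05

[M]_eq = 0.8457 M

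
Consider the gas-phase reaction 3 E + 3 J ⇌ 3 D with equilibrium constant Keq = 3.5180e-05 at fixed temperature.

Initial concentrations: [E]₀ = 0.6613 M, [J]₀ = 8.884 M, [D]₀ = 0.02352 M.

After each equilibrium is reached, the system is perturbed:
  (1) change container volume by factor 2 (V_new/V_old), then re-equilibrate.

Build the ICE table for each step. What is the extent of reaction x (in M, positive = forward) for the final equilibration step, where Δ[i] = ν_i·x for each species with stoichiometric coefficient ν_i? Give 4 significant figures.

x = -0.01103 M

Q₀ = 6.4164e-08 vs Keq = 3.5180e-05 ⇒ Q<K, forward
Step 1:
                    E           J           D
  Initial      0.6613       8.884     0.02352
  Change      -0.1291     -0.1291      0.1291
  Equil        0.5322       8.755      0.1527
  solve Keq expr → x = 0.04305; check Q = 3.5180e-05
Then change container volume by factor 2 (V_new/V_old).
Step 2:
                    E           J           D
  Initial      0.2661       4.377     0.07633
  Change      0.03309     0.03309    -0.03309
  Equil        0.2992       4.411     0.04324
  solve Keq expr → x = -0.01103; check Q = 3.5180e-05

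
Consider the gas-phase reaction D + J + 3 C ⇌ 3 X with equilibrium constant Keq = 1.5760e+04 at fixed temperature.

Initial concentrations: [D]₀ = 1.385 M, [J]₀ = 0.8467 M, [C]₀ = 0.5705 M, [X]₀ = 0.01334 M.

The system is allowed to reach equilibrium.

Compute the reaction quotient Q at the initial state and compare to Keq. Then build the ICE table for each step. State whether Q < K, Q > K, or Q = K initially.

Q₀ = 1.0902e-05 vs Keq = 1.5760e+04 ⇒ Q<K, forward
Step 1:
                    D           J           C           X
  init          1.385      0.8467      0.5705     0.01334
  Δ           -0.1821     -0.1821     -0.5464      0.5464
  eq            1.203      0.6646     0.02406      0.5598
  solve Keq expr → x = 0.1821; check Q = 1.5760e+04

Q₀ = 1.0902e-05; Q < K (proceeds forward)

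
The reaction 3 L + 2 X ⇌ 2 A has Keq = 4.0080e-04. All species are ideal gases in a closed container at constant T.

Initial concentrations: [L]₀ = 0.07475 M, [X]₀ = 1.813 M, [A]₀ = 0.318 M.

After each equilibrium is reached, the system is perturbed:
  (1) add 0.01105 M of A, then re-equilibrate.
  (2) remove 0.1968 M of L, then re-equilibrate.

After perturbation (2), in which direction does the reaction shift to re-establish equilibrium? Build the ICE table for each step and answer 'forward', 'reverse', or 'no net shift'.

Direction: reverse

Q₀ = 73.66 vs Keq = 4.0080e-04 ⇒ Q>K, reverse
Step 1:
                   L          X          A
  Initial    0.07475      1.813      0.318
  Change      0.4527     0.3018    -0.3018
  Equil       0.5274      2.115    0.01622
  solve Keq expr → x = -0.1509; check Q = 4.0080e-04
Then add 0.01105 M of A.
Step 2:
                   L          X          A
  Initial     0.5274      2.115    0.02727
  Change     0.01538    0.01025   -0.01025
  Equil       0.5428      2.125    0.01701
  solve Keq expr → x = -0.005127; check Q = 4.0080e-04
Then remove 0.1968 M of L.
Step 3:
                   L          X          A
  Initial      0.346      2.125    0.01701
  Change     0.01181   0.007874  -0.007874
  Equil       0.3578      2.133    0.00914
  solve Keq expr → x = -0.003937; check Q = 4.0080e-04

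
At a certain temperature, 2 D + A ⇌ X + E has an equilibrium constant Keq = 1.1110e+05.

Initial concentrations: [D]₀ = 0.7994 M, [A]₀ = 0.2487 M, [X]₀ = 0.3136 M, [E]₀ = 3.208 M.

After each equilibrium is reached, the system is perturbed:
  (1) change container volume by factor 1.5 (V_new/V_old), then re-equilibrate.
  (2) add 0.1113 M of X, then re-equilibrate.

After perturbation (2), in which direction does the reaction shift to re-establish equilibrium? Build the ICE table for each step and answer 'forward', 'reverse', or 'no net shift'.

Direction: reverse

Q₀ = 6.33 vs Keq = 1.1110e+05 ⇒ Q<K, forward
Step 1:
                   D          A          X          E
  init        0.7994     0.2487     0.3136      3.208
  Δ           -0.497    -0.2485     0.2485     0.2485
  eq          0.3024 1.9126e-04     0.5621      3.457
  solve Keq expr → x = 0.2485; check Q = 1.1110e+05
Then change container volume by factor 1.5 (V_new/V_old).
Step 2:
                   D          A          X          E
  init        0.2016 1.2751e-04     0.3747      2.304
  Δ       1.2695e-04 6.3476e-05 -6.3476e-05 -6.3476e-05
  eq          0.2017 1.9098e-04     0.3747      2.304
  solve Keq expr → x = -6.3476e-05; check Q = 1.1110e+05
Then add 0.1113 M of X.
Step 3:
                   D          A          X          E
  init        0.2017 1.9098e-04      0.486      2.304
  Δ       1.1284e-04 5.6422e-05 -5.6422e-05 -5.6422e-05
  eq          0.2018 2.4741e-04     0.4859      2.304
  solve Keq expr → x = -5.6422e-05; check Q = 1.1110e+05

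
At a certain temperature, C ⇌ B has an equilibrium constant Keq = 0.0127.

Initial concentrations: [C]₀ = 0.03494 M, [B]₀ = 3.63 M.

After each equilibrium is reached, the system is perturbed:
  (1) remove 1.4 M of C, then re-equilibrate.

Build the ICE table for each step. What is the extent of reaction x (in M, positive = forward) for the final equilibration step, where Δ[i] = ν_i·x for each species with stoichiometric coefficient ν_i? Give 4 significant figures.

Q₀ = 103.9 vs Keq = 0.0127 ⇒ Q>K, reverse
Step 1:
                  C         B
  Initial   0.03494      3.63
  Change      3.584    -3.584
  Equil       3.619   0.04596
  solve Keq expr → x = -3.584; check Q = 0.0127
Then remove 1.4 M of C.
Step 2:
                  C         B
  Initial     2.219   0.04596
  Change    0.01756  -0.01756
  Equil       2.237    0.0284
  solve Keq expr → x = -0.01756; check Q = 0.0127

x = -0.01756 M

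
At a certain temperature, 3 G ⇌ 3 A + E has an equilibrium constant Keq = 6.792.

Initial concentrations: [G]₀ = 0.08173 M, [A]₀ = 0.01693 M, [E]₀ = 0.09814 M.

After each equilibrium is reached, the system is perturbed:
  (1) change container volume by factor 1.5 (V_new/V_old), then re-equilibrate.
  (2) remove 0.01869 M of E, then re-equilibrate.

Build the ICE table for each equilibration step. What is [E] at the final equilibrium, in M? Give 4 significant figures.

Q₀ = 8.7231e-04 vs Keq = 6.792 ⇒ Q<K, forward
Step 1:
                   G          A          E
  init       0.08173    0.01693    0.09814
  Δ         -0.06141    0.06141    0.02047
  eq         0.02032    0.07834     0.1186
  solve Keq expr → x = 0.02047; check Q = 6.792
Then change container volume by factor 1.5 (V_new/V_old).
Step 2:
                   G          A          E
  init       0.01355    0.05222    0.07907
  Δ        -0.001377   0.001377 4.5909e-04
  eq         0.01217     0.0536    0.07953
  solve Keq expr → x = 4.5909e-04; check Q = 6.792
Then remove 0.01869 M of E.
Step 3:
                   G          A          E
  init       0.01217     0.0536    0.06084
  Δ       -8.4650e-04 8.4650e-04 2.8217e-04
  eq         0.01133    0.05445    0.06112
  solve Keq expr → x = 2.8217e-04; check Q = 6.792

[E]_eq = 0.06112 M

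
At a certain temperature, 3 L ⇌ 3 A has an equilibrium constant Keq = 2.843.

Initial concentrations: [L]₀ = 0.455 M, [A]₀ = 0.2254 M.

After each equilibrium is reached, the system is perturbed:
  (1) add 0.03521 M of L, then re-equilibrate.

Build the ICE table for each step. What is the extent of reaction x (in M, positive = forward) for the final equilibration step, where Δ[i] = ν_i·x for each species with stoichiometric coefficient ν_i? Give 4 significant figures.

Q₀ = 0.1216 vs Keq = 2.843 ⇒ Q<K, forward
Step 1:
                  L         A
  Initial     0.455    0.2254
  Change    -0.1735    0.1735
  Equil      0.2815    0.3989
  solve Keq expr → x = 0.05782; check Q = 2.843
Then add 0.03521 M of L.
Step 2:
                  L         A
  Initial    0.3168    0.3989
  Change   -0.02064   0.02064
  Equil      0.2961    0.4195
  solve Keq expr → x = 0.00688; check Q = 2.843

x = 0.00688 M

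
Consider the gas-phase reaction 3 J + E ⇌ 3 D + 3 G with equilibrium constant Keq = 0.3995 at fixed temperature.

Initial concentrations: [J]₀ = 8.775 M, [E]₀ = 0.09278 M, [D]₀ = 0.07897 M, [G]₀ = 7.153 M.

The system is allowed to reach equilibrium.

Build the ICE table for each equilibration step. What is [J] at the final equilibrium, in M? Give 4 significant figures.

[J]_eq = 8.586 M

Q₀ = 0.002875 vs Keq = 0.3995 ⇒ Q<K, forward
Step 1:
                   J          E          D          G
  init         8.775    0.09278    0.07897      7.153
  Δ          -0.1885   -0.06284     0.1885     0.1885
  eq           8.586    0.02994     0.2675      7.342
  solve Keq expr → x = 0.06284; check Q = 0.3995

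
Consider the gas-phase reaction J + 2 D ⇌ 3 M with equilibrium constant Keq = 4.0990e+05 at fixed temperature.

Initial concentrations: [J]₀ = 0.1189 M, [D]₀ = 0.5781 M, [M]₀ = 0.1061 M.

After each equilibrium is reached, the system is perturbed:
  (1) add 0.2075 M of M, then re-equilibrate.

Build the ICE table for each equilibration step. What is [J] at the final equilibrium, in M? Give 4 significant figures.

[J]_eq = 6.3436e-06 M

Q₀ = 0.03006 vs Keq = 4.0990e+05 ⇒ Q<K, forward
Step 1:
                   J          D          M
  I           0.1189     0.5781     0.1061
  C          -0.1189    -0.2378     0.3567
  E       2.0881e-06     0.3403     0.4628
  solve Keq expr → x = 0.1189; check Q = 4.0990e+05
Then add 0.2075 M of M.
Step 2:
                   J          D          M
  I       2.0881e-06     0.3403     0.6703
  C       4.2555e-06 8.5110e-06 -1.2767e-05
  E       6.3436e-06     0.3403     0.6703
  solve Keq expr → x = -4.2555e-06; check Q = 4.0990e+05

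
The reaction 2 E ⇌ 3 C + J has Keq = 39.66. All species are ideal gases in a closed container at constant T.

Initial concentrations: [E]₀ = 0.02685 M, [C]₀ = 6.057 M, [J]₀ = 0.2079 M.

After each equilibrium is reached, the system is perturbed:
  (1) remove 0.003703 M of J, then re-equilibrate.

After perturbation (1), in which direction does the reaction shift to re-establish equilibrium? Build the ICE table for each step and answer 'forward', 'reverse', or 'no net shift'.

Q₀ = 6.4082e+04 vs Keq = 39.66 ⇒ Q>K, reverse
Step 1:
                  E         C         J
  Initial   0.02685     6.057    0.2079
  Change     0.3495   -0.5242   -0.1747
  Equil      0.3763     5.533   0.03316
  solve Keq expr → x = -0.1747; check Q = 39.66
Then remove 0.003703 M of J.
Step 2:
                  E         C         J
  Initial    0.3763     5.533   0.02946
  Change  -0.005281  0.007922  0.002641
  Equil       0.371     5.541    0.0321
  solve Keq expr → x = 0.002641; check Q = 39.66

Direction: forward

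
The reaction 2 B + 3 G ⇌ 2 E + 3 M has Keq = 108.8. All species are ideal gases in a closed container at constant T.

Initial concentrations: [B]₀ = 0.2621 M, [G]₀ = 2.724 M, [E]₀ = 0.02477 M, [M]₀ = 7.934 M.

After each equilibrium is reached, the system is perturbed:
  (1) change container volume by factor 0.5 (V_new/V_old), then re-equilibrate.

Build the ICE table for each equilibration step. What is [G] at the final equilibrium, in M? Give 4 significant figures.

Q₀ = 0.2207 vs Keq = 108.8 ⇒ Q<K, forward
Step 1:
                    B           G           E           M
  Initial      0.2621       2.724     0.02477       7.934
  Change      -0.1579     -0.2368      0.1579      0.2368
  Equil        0.1042       2.487      0.1826       8.171
  solve Keq expr → x = 0.07893; check Q = 108.8
Then change container volume by factor 0.5 (V_new/V_old).
Step 2:
                    B           G           E           M
  Initial      0.2085       4.974      0.3652       16.34
  Change            0           0           0           0
  Equil        0.2085       4.974      0.3652       16.34
  solve Keq expr → x = 0; check Q = 108.8

[G]_eq = 4.974 M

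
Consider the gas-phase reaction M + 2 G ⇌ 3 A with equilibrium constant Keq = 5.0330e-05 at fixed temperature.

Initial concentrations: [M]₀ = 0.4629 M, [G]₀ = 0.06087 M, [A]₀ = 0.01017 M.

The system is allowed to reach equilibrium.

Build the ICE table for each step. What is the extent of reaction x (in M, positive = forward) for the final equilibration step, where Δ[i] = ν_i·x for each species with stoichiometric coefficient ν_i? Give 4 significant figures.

Q₀ = 6.1329e-04 vs Keq = 5.0330e-05 ⇒ Q>K, reverse
Step 1:
                    M           G           A
  I            0.4629     0.06087     0.01017
  C          0.001856    0.003711   -0.005567
  E            0.4648     0.06458    0.004603
  solve Keq expr → x = -0.001856; check Q = 5.0330e-05

x = -0.001856 M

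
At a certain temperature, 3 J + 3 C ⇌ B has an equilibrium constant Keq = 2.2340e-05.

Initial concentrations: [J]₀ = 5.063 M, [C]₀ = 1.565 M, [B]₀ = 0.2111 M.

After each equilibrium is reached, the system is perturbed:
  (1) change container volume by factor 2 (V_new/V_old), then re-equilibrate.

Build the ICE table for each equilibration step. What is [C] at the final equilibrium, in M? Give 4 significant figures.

[C]_eq = 1.097 M

Q₀ = 4.2435e-04 vs Keq = 2.2340e-05 ⇒ Q>K, reverse
Step 1:
                  J         C         B
  I           5.063     1.565    0.2111
  C          0.5263    0.5263   -0.1754
  E           5.589     2.091   0.03568
  solve Keq expr → x = -0.1754; check Q = 2.2340e-05
Then change container volume by factor 2 (V_new/V_old).
Step 2:
                  J         C         B
  I           2.795     1.046   0.01784
  C         0.05147   0.05147  -0.01716
  E           2.846     1.097 6.8012e-04
  solve Keq expr → x = -0.01716; check Q = 2.2340e-05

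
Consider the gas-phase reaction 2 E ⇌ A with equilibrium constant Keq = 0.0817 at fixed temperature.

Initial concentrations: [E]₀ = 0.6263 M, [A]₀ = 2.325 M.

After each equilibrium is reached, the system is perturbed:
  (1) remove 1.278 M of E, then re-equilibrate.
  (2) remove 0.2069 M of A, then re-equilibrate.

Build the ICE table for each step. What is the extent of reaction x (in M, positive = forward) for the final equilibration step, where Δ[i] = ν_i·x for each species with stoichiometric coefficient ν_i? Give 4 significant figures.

x = 0.111 M

Q₀ = 5.927 vs Keq = 0.0817 ⇒ Q>K, reverse
Step 1:
                   E          A
  I           0.6263      2.325
  C            2.768     -1.384
  E            3.394     0.9411
  solve Keq expr → x = -1.384; check Q = 0.0817
Then remove 1.278 M of E.
Step 2:
                   E          A
  I            2.116     0.9411
  C           0.6406    -0.3203
  E            2.757     0.6208
  solve Keq expr → x = -0.3203; check Q = 0.0817
Then remove 0.2069 M of A.
Step 3:
                   E          A
  I            2.757     0.4139
  C          -0.2219      0.111
  E            2.535     0.5249
  solve Keq expr → x = 0.111; check Q = 0.0817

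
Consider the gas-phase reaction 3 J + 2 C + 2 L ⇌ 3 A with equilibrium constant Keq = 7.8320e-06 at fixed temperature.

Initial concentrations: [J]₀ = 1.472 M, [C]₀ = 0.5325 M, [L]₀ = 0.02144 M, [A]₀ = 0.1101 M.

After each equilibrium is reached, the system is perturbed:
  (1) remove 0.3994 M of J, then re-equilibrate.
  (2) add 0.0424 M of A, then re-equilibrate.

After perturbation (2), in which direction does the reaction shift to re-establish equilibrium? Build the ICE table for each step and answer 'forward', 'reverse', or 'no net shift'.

Direction: reverse

Q₀ = 3.21 vs Keq = 7.8320e-06 ⇒ Q>K, reverse
Step 1:
                  J         C         L         A
  Initial     1.472    0.5325   0.02144    0.1101
  Change     0.1056   0.07037   0.07037   -0.1056
  Equil       1.578    0.6029   0.09181   0.00455
  solve Keq expr → x = -0.03518; check Q = 7.8320e-06
Then remove 0.3994 M of J.
Step 2:
                  J         C         L         A
  Initial     1.178    0.6029   0.09181   0.00455
  Change   0.001127 7.5154e-04 7.5154e-04 -0.001127
  Equil       1.179    0.6036   0.09256  0.003423
  solve Keq expr → x = -3.7577e-04; check Q = 7.8320e-06
Then add 0.0424 M of A.
Step 3:
                  J         C         L         A
  Initial     1.179    0.6036   0.09256   0.04582
  Change    0.04148   0.02765   0.02765  -0.04148
  Equil       1.221    0.6313    0.1202  0.004345
  solve Keq expr → x = -0.01383; check Q = 7.8320e-06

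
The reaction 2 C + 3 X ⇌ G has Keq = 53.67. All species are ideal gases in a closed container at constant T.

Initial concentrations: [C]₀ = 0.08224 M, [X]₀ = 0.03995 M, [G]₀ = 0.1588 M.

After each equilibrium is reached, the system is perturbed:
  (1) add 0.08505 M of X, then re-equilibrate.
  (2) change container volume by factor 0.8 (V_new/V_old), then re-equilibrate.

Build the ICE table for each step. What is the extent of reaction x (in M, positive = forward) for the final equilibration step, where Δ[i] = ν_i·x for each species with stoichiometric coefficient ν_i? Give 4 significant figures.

x = 0.0188 M

Q₀ = 3.6824e+05 vs Keq = 53.67 ⇒ Q>K, reverse
Step 1:
                  C         X         G
  Initial   0.08224   0.03995    0.1588
  Change     0.1643    0.2465  -0.08215
  Equil      0.2465    0.2864   0.07665
  solve Keq expr → x = -0.08215; check Q = 53.67
Then add 0.08505 M of X.
Step 2:
                  C         X         G
  Initial    0.2465    0.3715   0.07665
  Change    -0.0284  -0.04259    0.0142
  Equil      0.2182    0.3289   0.09084
  solve Keq expr → x = 0.0142; check Q = 53.67
Then change container volume by factor 0.8 (V_new/V_old).
Step 3:
                  C         X         G
  Initial    0.2727    0.4111    0.1136
  Change    -0.0376   -0.0564    0.0188
  Equil      0.2351    0.3547    0.1324
  solve Keq expr → x = 0.0188; check Q = 53.67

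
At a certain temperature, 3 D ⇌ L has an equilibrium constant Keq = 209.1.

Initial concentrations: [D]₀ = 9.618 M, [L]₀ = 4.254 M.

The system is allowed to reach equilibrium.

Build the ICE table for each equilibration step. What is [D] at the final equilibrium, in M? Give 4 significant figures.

Q₀ = 0.004781 vs Keq = 209.1 ⇒ Q<K, forward
Step 1:
                   D          L
  Initial      9.618      4.254
  Change       -9.29      3.097
  Equil       0.3276      7.351
  solve Keq expr → x = 3.097; check Q = 209.1

[D]_eq = 0.3276 M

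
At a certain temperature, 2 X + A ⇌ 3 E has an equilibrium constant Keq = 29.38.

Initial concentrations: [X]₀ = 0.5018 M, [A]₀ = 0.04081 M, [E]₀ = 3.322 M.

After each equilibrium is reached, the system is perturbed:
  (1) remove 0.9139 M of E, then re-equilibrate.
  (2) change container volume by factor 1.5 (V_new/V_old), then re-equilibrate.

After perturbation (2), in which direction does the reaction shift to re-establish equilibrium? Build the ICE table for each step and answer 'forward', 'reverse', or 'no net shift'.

Direction: no net shift

Q₀ = 3568 vs Keq = 29.38 ⇒ Q>K, reverse
Step 1:
                    X           A           E
  I            0.5018     0.04081       3.322
  C            0.6306      0.3153     -0.9459
  E             1.132      0.3561       2.376
  solve Keq expr → x = -0.3153; check Q = 29.38
Then remove 0.9139 M of E.
Step 2:
                    X           A           E
  I             1.132      0.3561       1.462
  C           -0.2266     -0.1133      0.3399
  E            0.9058      0.2428       1.802
  solve Keq expr → x = 0.1133; check Q = 29.38
Then change container volume by factor 1.5 (V_new/V_old).
Step 3:
                    X           A           E
  I            0.6039      0.1619       1.201
  C                 0           0           0
  E            0.6039      0.1619       1.201
  solve Keq expr → x = 0; check Q = 29.38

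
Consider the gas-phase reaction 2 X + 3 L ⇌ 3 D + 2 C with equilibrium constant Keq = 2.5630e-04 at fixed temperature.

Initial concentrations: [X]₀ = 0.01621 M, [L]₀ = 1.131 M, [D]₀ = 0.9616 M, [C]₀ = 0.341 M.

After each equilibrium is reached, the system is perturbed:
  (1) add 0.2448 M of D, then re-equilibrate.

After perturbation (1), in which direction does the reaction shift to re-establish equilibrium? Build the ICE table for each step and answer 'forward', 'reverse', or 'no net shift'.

Direction: reverse

Q₀ = 272 vs Keq = 2.5630e-04 ⇒ Q>K, reverse
Step 1:
                    X           L           D           C
  Initial     0.01621       1.131      0.9616       0.341
  Change       0.3107      0.4661     -0.4661     -0.3107
  Equil        0.3269       1.597      0.4955     0.03028
  solve Keq expr → x = -0.1554; check Q = 2.5630e-04
Then add 0.2448 M of D.
Step 2:
                    X           L           D           C
  Initial      0.3269       1.597      0.7403     0.03028
  Change      0.01213     0.01819    -0.01819    -0.01213
  Equil        0.3391       1.615      0.7221     0.01816
  solve Keq expr → x = -0.006063; check Q = 2.5630e-04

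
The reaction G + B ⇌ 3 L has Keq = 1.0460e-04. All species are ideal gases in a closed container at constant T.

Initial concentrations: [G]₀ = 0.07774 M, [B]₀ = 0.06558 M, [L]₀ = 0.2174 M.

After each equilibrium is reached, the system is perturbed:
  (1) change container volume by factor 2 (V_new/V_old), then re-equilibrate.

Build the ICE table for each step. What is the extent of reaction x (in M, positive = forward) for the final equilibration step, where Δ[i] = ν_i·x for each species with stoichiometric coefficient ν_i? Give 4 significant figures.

Q₀ = 2.015 vs Keq = 1.0460e-04 ⇒ Q>K, reverse
Step 1:
                   G          B          L
  Initial    0.07774    0.06558     0.2174
  Change     0.06824    0.06824    -0.2047
  Equil        0.146     0.1338    0.01269
  solve Keq expr → x = -0.06824; check Q = 1.0460e-04
Then change container volume by factor 2 (V_new/V_old).
Step 2:
                   G          B          L
  Initial    0.07299    0.06691   0.006345
  Change  -5.3605e-04 -5.3605e-04   0.001608
  Equil      0.07245    0.06637   0.007953
  solve Keq expr → x = 5.3605e-04; check Q = 1.0460e-04

x = 5.3605e-04 M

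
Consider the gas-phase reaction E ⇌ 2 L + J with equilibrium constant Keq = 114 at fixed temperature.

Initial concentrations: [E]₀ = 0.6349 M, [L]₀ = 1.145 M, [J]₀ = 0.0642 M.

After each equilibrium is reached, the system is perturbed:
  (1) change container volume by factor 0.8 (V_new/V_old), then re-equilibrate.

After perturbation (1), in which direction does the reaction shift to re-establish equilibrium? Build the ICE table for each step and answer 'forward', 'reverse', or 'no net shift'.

Direction: reverse

Q₀ = 0.1326 vs Keq = 114 ⇒ Q<K, forward
Step 1:
                   E          L          J
  init        0.6349      1.145     0.0642
  Δ          -0.6026      1.205     0.6026
  eq         0.03231       2.35     0.6668
  solve Keq expr → x = 0.6026; check Q = 114
Then change container volume by factor 0.8 (V_new/V_old).
Step 2:
                   E          L          J
  init       0.04038      2.938     0.8335
  Δ           0.0196    -0.0392    -0.0196
  eq         0.05998      2.899     0.8139
  solve Keq expr → x = -0.0196; check Q = 114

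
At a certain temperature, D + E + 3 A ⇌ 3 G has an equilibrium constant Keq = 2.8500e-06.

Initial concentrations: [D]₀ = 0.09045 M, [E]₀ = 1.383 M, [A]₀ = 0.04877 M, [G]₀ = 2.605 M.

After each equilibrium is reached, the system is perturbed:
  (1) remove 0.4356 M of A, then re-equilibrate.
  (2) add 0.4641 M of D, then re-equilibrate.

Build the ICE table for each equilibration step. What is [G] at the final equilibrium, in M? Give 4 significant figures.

Q₀ = 1.2182e+06 vs Keq = 2.8500e-06 ⇒ Q>K, reverse
Step 1:
                    D           E           A           G
  I           0.09045       1.383     0.04877       2.605
  C            0.8525      0.8525       2.558      -2.558
  E             0.943       2.236       2.606     0.04738
  solve Keq expr → x = -0.8525; check Q = 2.8500e-06
Then remove 0.4356 M of A.
Step 2:
                    D           E           A           G
  I             0.943       2.236       2.171     0.04738
  C          0.002576    0.002576    0.007727   -0.007727
  E            0.9456       2.238       2.179     0.03966
  solve Keq expr → x = -0.002576; check Q = 2.8500e-06
Then add 0.4641 M of D.
Step 3:
                    D           E           A           G
  I              1.41       2.238       2.179     0.03966
  C         -0.001833   -0.001833     -0.0055      0.0055
  E             1.408       2.236       2.173     0.04515
  solve Keq expr → x = 0.001833; check Q = 2.8500e-06

[G]_eq = 0.04515 M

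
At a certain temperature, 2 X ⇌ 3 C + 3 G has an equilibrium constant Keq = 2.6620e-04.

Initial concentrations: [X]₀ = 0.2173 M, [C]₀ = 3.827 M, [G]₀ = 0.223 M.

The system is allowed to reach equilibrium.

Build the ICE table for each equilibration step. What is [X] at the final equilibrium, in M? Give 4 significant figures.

[X]_eq = 0.36 M

Q₀ = 13.16 vs Keq = 2.6620e-04 ⇒ Q>K, reverse
Step 1:
                   X          C          G
  init        0.2173      3.827      0.223
  Δ           0.1427     -0.214     -0.214
  eq            0.36      3.613    0.00901
  solve Keq expr → x = -0.07133; check Q = 2.6620e-04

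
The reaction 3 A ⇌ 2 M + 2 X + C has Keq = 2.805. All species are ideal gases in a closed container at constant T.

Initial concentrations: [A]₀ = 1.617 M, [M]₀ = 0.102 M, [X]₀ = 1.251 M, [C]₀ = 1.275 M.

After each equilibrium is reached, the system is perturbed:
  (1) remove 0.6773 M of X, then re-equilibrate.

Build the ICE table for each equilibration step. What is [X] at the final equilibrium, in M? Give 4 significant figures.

[X]_eq = 1.171 M

Q₀ = 0.00491 vs Keq = 2.805 ⇒ Q<K, forward
Step 1:
                    A           M           X           C
  Initial       1.617       0.102       1.251       1.275
  Change      -0.7614      0.5076      0.5076      0.2538
  Equil        0.8556      0.6096       1.759       1.529
  solve Keq expr → x = 0.2538; check Q = 2.805
Then remove 0.6773 M of X.
Step 2:
                    A           M           X           C
  Initial      0.8556      0.6096       1.081       1.529
  Change      -0.1341     0.08939     0.08939      0.0447
  Equil        0.7215       0.699       1.171       1.573
  solve Keq expr → x = 0.0447; check Q = 2.805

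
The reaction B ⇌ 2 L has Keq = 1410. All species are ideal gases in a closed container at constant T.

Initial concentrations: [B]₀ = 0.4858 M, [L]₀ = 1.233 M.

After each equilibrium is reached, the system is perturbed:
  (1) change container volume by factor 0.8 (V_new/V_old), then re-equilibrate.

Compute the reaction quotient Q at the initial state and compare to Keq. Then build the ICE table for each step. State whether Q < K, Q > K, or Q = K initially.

Q₀ = 3.129 vs Keq = 1410 ⇒ Q<K, forward
Step 1:
                   B          L
  init        0.4858      1.233
  Δ          -0.4824     0.9647
  eq        0.003426      2.198
  solve Keq expr → x = 0.4824; check Q = 1410
Then change container volume by factor 0.8 (V_new/V_old).
Step 2:
                   B          L
  init      0.004282      2.747
  Δ         0.001062  -0.002124
  eq        0.005344      2.745
  solve Keq expr → x = -0.001062; check Q = 1410

Q₀ = 3.129; Q < K (proceeds forward)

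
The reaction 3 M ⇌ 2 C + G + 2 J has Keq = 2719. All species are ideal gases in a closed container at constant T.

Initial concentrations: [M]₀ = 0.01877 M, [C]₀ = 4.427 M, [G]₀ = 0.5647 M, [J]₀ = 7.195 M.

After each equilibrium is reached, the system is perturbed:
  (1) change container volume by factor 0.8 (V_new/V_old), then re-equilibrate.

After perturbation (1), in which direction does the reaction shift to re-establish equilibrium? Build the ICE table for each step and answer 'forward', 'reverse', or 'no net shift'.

Q₀ = 8.6637e+07 vs Keq = 2719 ⇒ Q>K, reverse
Step 1:
                    M           C           G           J
  Initial     0.01877       4.427      0.5647       7.195
  Change        0.474      -0.316      -0.158      -0.316
  Equil        0.4927       4.111      0.4067       6.879
  solve Keq expr → x = -0.158; check Q = 2719
Then change container volume by factor 0.8 (V_new/V_old).
Step 2:
                    M           C           G           J
  Initial      0.6159       5.139      0.5084       8.599
  Change      0.07866    -0.05244    -0.02622    -0.05244
  Equil        0.6946       5.086      0.4822       8.546
  solve Keq expr → x = -0.02622; check Q = 2719

Direction: reverse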